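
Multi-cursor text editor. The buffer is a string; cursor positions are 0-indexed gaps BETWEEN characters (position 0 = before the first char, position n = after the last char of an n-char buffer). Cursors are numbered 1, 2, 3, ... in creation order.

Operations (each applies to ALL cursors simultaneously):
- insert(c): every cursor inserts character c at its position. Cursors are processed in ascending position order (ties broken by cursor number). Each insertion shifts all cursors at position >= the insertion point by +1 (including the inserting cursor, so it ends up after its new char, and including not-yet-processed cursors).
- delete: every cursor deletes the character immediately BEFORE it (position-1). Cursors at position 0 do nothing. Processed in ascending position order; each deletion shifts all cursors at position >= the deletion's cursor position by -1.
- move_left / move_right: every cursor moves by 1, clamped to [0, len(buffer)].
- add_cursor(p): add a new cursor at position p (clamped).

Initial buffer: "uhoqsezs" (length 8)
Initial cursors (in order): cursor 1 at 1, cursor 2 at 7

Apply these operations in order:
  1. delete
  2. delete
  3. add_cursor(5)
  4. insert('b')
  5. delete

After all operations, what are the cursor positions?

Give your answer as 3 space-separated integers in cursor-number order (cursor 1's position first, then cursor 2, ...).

After op 1 (delete): buffer="hoqses" (len 6), cursors c1@0 c2@5, authorship ......
After op 2 (delete): buffer="hoqss" (len 5), cursors c1@0 c2@4, authorship .....
After op 3 (add_cursor(5)): buffer="hoqss" (len 5), cursors c1@0 c2@4 c3@5, authorship .....
After op 4 (insert('b')): buffer="bhoqsbsb" (len 8), cursors c1@1 c2@6 c3@8, authorship 1....2.3
After op 5 (delete): buffer="hoqss" (len 5), cursors c1@0 c2@4 c3@5, authorship .....

Answer: 0 4 5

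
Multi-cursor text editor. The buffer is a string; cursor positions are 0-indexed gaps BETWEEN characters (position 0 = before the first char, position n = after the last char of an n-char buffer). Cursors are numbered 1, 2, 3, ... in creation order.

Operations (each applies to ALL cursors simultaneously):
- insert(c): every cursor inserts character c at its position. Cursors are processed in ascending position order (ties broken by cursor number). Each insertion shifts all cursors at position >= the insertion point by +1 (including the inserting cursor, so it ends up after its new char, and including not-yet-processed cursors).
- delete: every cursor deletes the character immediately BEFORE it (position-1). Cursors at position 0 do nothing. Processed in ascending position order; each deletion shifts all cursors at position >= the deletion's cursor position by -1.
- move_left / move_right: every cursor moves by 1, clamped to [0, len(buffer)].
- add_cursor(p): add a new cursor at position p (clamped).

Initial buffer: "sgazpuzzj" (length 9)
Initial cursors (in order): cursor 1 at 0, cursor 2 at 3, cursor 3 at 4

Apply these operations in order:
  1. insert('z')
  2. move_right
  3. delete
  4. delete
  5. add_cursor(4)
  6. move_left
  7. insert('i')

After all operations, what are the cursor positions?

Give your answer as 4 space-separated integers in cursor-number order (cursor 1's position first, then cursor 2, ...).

Answer: 1 4 4 7

Derivation:
After op 1 (insert('z')): buffer="zsgazzzpuzzj" (len 12), cursors c1@1 c2@5 c3@7, authorship 1...2.3.....
After op 2 (move_right): buffer="zsgazzzpuzzj" (len 12), cursors c1@2 c2@6 c3@8, authorship 1...2.3.....
After op 3 (delete): buffer="zgazzuzzj" (len 9), cursors c1@1 c2@4 c3@5, authorship 1..23....
After op 4 (delete): buffer="gauzzj" (len 6), cursors c1@0 c2@2 c3@2, authorship ......
After op 5 (add_cursor(4)): buffer="gauzzj" (len 6), cursors c1@0 c2@2 c3@2 c4@4, authorship ......
After op 6 (move_left): buffer="gauzzj" (len 6), cursors c1@0 c2@1 c3@1 c4@3, authorship ......
After op 7 (insert('i')): buffer="igiiauizzj" (len 10), cursors c1@1 c2@4 c3@4 c4@7, authorship 1.23..4...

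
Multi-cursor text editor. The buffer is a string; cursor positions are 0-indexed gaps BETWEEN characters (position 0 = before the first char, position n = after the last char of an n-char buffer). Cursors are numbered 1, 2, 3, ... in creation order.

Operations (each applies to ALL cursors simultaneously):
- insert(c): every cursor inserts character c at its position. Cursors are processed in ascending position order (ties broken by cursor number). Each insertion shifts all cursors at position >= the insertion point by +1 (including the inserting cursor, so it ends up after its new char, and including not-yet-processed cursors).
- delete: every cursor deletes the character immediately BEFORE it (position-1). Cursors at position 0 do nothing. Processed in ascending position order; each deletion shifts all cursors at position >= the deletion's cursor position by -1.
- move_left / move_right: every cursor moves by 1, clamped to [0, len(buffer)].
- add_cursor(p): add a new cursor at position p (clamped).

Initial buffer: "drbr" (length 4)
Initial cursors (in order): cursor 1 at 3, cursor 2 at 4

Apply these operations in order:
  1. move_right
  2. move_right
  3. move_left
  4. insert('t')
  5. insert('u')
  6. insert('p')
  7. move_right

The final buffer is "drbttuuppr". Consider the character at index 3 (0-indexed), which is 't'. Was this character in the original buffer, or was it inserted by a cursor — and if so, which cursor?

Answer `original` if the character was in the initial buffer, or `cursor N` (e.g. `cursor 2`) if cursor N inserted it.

Answer: cursor 1

Derivation:
After op 1 (move_right): buffer="drbr" (len 4), cursors c1@4 c2@4, authorship ....
After op 2 (move_right): buffer="drbr" (len 4), cursors c1@4 c2@4, authorship ....
After op 3 (move_left): buffer="drbr" (len 4), cursors c1@3 c2@3, authorship ....
After op 4 (insert('t')): buffer="drbttr" (len 6), cursors c1@5 c2@5, authorship ...12.
After op 5 (insert('u')): buffer="drbttuur" (len 8), cursors c1@7 c2@7, authorship ...1212.
After op 6 (insert('p')): buffer="drbttuuppr" (len 10), cursors c1@9 c2@9, authorship ...121212.
After op 7 (move_right): buffer="drbttuuppr" (len 10), cursors c1@10 c2@10, authorship ...121212.
Authorship (.=original, N=cursor N): . . . 1 2 1 2 1 2 .
Index 3: author = 1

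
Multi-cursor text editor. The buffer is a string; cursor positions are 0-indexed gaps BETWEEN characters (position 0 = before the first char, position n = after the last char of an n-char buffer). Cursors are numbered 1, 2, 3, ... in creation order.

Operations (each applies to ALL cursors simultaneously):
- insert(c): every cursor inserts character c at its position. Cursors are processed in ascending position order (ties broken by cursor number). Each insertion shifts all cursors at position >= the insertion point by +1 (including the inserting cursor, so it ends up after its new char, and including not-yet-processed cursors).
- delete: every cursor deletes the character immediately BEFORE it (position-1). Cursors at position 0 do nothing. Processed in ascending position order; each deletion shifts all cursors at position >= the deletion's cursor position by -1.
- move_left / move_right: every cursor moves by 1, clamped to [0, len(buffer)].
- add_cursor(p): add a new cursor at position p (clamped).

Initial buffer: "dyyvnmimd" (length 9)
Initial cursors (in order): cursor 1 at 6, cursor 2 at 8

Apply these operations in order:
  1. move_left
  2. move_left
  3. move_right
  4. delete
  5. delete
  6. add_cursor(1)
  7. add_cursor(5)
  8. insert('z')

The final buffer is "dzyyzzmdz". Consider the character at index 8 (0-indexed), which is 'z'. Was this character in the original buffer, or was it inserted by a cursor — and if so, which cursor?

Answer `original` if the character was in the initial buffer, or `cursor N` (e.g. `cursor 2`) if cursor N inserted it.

After op 1 (move_left): buffer="dyyvnmimd" (len 9), cursors c1@5 c2@7, authorship .........
After op 2 (move_left): buffer="dyyvnmimd" (len 9), cursors c1@4 c2@6, authorship .........
After op 3 (move_right): buffer="dyyvnmimd" (len 9), cursors c1@5 c2@7, authorship .........
After op 4 (delete): buffer="dyyvmmd" (len 7), cursors c1@4 c2@5, authorship .......
After op 5 (delete): buffer="dyymd" (len 5), cursors c1@3 c2@3, authorship .....
After op 6 (add_cursor(1)): buffer="dyymd" (len 5), cursors c3@1 c1@3 c2@3, authorship .....
After op 7 (add_cursor(5)): buffer="dyymd" (len 5), cursors c3@1 c1@3 c2@3 c4@5, authorship .....
After op 8 (insert('z')): buffer="dzyyzzmdz" (len 9), cursors c3@2 c1@6 c2@6 c4@9, authorship .3..12..4
Authorship (.=original, N=cursor N): . 3 . . 1 2 . . 4
Index 8: author = 4

Answer: cursor 4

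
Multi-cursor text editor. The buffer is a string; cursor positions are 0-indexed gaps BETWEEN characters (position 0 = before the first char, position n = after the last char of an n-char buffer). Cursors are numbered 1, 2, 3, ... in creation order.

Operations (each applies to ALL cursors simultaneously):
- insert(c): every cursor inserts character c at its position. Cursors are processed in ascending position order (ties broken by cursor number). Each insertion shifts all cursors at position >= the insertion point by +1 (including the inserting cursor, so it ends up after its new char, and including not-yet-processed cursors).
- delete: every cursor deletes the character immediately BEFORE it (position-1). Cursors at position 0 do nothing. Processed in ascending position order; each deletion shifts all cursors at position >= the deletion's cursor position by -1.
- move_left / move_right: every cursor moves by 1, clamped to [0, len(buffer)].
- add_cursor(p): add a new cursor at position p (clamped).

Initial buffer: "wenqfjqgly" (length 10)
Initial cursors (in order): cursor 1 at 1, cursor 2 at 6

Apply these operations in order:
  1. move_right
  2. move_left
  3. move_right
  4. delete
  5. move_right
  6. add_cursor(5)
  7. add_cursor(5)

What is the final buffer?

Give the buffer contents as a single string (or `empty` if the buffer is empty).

After op 1 (move_right): buffer="wenqfjqgly" (len 10), cursors c1@2 c2@7, authorship ..........
After op 2 (move_left): buffer="wenqfjqgly" (len 10), cursors c1@1 c2@6, authorship ..........
After op 3 (move_right): buffer="wenqfjqgly" (len 10), cursors c1@2 c2@7, authorship ..........
After op 4 (delete): buffer="wnqfjgly" (len 8), cursors c1@1 c2@5, authorship ........
After op 5 (move_right): buffer="wnqfjgly" (len 8), cursors c1@2 c2@6, authorship ........
After op 6 (add_cursor(5)): buffer="wnqfjgly" (len 8), cursors c1@2 c3@5 c2@6, authorship ........
After op 7 (add_cursor(5)): buffer="wnqfjgly" (len 8), cursors c1@2 c3@5 c4@5 c2@6, authorship ........

Answer: wnqfjgly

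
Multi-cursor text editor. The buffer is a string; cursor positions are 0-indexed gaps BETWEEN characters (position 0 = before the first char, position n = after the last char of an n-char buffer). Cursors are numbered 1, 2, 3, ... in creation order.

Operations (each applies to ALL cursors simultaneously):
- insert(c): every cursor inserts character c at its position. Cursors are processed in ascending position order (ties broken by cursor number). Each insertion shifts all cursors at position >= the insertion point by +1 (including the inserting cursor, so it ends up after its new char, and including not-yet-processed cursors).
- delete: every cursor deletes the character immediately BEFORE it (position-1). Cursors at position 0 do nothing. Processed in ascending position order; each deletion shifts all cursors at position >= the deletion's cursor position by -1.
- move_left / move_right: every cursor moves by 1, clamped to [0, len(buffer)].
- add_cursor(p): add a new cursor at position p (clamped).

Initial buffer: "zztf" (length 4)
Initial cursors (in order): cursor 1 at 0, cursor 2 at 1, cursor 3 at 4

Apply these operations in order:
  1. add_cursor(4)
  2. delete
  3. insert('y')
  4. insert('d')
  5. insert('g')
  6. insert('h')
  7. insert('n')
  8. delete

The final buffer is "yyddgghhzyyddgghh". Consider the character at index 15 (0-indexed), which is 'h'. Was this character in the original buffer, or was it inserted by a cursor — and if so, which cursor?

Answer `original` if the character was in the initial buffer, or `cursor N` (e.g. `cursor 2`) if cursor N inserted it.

Answer: cursor 3

Derivation:
After op 1 (add_cursor(4)): buffer="zztf" (len 4), cursors c1@0 c2@1 c3@4 c4@4, authorship ....
After op 2 (delete): buffer="z" (len 1), cursors c1@0 c2@0 c3@1 c4@1, authorship .
After op 3 (insert('y')): buffer="yyzyy" (len 5), cursors c1@2 c2@2 c3@5 c4@5, authorship 12.34
After op 4 (insert('d')): buffer="yyddzyydd" (len 9), cursors c1@4 c2@4 c3@9 c4@9, authorship 1212.3434
After op 5 (insert('g')): buffer="yyddggzyyddgg" (len 13), cursors c1@6 c2@6 c3@13 c4@13, authorship 121212.343434
After op 6 (insert('h')): buffer="yyddgghhzyyddgghh" (len 17), cursors c1@8 c2@8 c3@17 c4@17, authorship 12121212.34343434
After op 7 (insert('n')): buffer="yyddgghhnnzyyddgghhnn" (len 21), cursors c1@10 c2@10 c3@21 c4@21, authorship 1212121212.3434343434
After op 8 (delete): buffer="yyddgghhzyyddgghh" (len 17), cursors c1@8 c2@8 c3@17 c4@17, authorship 12121212.34343434
Authorship (.=original, N=cursor N): 1 2 1 2 1 2 1 2 . 3 4 3 4 3 4 3 4
Index 15: author = 3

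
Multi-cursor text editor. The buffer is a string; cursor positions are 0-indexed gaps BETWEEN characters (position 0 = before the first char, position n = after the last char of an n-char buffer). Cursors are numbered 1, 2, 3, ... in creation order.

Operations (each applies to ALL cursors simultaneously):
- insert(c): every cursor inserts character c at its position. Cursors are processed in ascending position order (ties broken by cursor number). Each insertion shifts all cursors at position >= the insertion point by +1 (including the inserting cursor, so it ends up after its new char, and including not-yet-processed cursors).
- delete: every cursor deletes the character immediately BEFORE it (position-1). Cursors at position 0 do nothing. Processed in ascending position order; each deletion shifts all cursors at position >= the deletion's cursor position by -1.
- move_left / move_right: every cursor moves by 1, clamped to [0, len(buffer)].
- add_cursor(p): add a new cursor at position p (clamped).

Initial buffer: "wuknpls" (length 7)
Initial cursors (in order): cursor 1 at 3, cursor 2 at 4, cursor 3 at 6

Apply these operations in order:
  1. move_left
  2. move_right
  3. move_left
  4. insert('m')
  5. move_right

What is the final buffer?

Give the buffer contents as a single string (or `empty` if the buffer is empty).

Answer: wumkmnpmls

Derivation:
After op 1 (move_left): buffer="wuknpls" (len 7), cursors c1@2 c2@3 c3@5, authorship .......
After op 2 (move_right): buffer="wuknpls" (len 7), cursors c1@3 c2@4 c3@6, authorship .......
After op 3 (move_left): buffer="wuknpls" (len 7), cursors c1@2 c2@3 c3@5, authorship .......
After op 4 (insert('m')): buffer="wumkmnpmls" (len 10), cursors c1@3 c2@5 c3@8, authorship ..1.2..3..
After op 5 (move_right): buffer="wumkmnpmls" (len 10), cursors c1@4 c2@6 c3@9, authorship ..1.2..3..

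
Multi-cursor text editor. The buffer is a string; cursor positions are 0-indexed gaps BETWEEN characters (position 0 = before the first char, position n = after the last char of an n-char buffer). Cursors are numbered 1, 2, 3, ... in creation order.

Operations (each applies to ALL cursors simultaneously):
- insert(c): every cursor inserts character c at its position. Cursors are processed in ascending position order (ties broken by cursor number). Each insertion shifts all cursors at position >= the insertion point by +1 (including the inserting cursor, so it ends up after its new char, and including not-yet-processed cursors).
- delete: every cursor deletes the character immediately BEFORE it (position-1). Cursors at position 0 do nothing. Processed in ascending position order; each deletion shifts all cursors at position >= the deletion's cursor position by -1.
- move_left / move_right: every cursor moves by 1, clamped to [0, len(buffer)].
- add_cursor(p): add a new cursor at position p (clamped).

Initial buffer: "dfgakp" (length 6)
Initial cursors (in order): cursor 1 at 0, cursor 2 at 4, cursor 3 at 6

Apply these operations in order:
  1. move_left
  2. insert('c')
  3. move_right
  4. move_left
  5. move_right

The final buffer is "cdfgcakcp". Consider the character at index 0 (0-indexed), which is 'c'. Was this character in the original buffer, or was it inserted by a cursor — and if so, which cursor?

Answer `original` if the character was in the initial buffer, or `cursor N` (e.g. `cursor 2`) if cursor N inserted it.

Answer: cursor 1

Derivation:
After op 1 (move_left): buffer="dfgakp" (len 6), cursors c1@0 c2@3 c3@5, authorship ......
After op 2 (insert('c')): buffer="cdfgcakcp" (len 9), cursors c1@1 c2@5 c3@8, authorship 1...2..3.
After op 3 (move_right): buffer="cdfgcakcp" (len 9), cursors c1@2 c2@6 c3@9, authorship 1...2..3.
After op 4 (move_left): buffer="cdfgcakcp" (len 9), cursors c1@1 c2@5 c3@8, authorship 1...2..3.
After op 5 (move_right): buffer="cdfgcakcp" (len 9), cursors c1@2 c2@6 c3@9, authorship 1...2..3.
Authorship (.=original, N=cursor N): 1 . . . 2 . . 3 .
Index 0: author = 1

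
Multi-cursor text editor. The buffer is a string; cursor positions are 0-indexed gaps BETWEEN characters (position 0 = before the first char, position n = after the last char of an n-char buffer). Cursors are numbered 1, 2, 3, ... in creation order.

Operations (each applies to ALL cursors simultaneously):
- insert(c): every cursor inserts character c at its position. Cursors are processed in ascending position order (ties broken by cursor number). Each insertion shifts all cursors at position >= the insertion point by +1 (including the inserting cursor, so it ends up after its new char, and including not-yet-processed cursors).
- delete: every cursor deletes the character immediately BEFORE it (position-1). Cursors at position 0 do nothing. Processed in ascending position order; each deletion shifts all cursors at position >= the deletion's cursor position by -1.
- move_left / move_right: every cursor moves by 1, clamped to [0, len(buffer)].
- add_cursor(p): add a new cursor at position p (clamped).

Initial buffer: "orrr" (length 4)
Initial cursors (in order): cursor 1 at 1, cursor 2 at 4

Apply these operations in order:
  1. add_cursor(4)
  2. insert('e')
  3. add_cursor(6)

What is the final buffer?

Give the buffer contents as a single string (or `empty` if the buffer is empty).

After op 1 (add_cursor(4)): buffer="orrr" (len 4), cursors c1@1 c2@4 c3@4, authorship ....
After op 2 (insert('e')): buffer="oerrree" (len 7), cursors c1@2 c2@7 c3@7, authorship .1...23
After op 3 (add_cursor(6)): buffer="oerrree" (len 7), cursors c1@2 c4@6 c2@7 c3@7, authorship .1...23

Answer: oerrree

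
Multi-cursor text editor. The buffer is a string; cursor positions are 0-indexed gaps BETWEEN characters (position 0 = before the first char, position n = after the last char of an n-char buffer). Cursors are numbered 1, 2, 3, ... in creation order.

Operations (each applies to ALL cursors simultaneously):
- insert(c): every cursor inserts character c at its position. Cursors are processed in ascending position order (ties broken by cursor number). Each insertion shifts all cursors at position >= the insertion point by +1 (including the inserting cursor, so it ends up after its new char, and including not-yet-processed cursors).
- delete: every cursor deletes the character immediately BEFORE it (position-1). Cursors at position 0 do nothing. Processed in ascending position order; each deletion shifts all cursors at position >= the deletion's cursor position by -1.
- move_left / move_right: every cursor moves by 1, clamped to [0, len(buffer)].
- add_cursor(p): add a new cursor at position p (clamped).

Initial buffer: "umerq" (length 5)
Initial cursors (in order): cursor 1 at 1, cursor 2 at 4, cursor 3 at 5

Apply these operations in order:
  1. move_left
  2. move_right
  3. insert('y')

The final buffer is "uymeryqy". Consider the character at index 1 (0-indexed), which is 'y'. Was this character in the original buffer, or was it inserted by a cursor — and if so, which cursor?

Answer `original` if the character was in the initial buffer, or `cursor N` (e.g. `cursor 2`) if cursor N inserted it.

Answer: cursor 1

Derivation:
After op 1 (move_left): buffer="umerq" (len 5), cursors c1@0 c2@3 c3@4, authorship .....
After op 2 (move_right): buffer="umerq" (len 5), cursors c1@1 c2@4 c3@5, authorship .....
After op 3 (insert('y')): buffer="uymeryqy" (len 8), cursors c1@2 c2@6 c3@8, authorship .1...2.3
Authorship (.=original, N=cursor N): . 1 . . . 2 . 3
Index 1: author = 1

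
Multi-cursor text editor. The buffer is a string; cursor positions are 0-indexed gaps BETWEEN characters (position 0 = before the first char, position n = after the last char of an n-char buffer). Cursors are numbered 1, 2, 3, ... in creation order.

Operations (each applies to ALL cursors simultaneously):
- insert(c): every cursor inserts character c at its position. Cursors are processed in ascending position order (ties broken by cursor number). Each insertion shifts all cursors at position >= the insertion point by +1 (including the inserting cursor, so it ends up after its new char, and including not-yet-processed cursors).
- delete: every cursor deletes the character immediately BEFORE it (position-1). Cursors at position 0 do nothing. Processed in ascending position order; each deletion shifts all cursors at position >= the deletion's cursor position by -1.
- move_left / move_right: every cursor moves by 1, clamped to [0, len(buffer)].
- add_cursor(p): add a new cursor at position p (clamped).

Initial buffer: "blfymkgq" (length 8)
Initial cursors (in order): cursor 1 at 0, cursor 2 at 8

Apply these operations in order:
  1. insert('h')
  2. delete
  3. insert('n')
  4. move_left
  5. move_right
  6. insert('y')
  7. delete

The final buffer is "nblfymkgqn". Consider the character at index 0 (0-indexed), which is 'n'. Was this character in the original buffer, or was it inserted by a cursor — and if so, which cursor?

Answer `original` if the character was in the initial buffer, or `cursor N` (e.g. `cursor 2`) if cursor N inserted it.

Answer: cursor 1

Derivation:
After op 1 (insert('h')): buffer="hblfymkgqh" (len 10), cursors c1@1 c2@10, authorship 1........2
After op 2 (delete): buffer="blfymkgq" (len 8), cursors c1@0 c2@8, authorship ........
After op 3 (insert('n')): buffer="nblfymkgqn" (len 10), cursors c1@1 c2@10, authorship 1........2
After op 4 (move_left): buffer="nblfymkgqn" (len 10), cursors c1@0 c2@9, authorship 1........2
After op 5 (move_right): buffer="nblfymkgqn" (len 10), cursors c1@1 c2@10, authorship 1........2
After op 6 (insert('y')): buffer="nyblfymkgqny" (len 12), cursors c1@2 c2@12, authorship 11........22
After op 7 (delete): buffer="nblfymkgqn" (len 10), cursors c1@1 c2@10, authorship 1........2
Authorship (.=original, N=cursor N): 1 . . . . . . . . 2
Index 0: author = 1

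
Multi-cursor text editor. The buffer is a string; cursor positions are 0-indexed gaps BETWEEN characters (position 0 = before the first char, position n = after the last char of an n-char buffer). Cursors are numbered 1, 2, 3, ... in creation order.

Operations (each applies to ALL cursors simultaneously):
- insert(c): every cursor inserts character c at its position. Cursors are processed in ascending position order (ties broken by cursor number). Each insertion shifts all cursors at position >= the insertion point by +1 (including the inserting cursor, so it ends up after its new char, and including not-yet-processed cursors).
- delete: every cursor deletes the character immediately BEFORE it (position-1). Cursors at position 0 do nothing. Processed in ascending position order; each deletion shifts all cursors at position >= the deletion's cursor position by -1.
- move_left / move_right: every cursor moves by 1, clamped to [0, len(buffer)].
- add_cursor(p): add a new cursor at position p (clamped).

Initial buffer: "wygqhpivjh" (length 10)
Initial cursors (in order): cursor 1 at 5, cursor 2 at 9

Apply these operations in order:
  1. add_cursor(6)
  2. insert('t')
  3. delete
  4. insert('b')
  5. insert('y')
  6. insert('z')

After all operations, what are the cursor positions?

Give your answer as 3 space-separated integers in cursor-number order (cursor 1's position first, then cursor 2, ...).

Answer: 8 18 12

Derivation:
After op 1 (add_cursor(6)): buffer="wygqhpivjh" (len 10), cursors c1@5 c3@6 c2@9, authorship ..........
After op 2 (insert('t')): buffer="wygqhtptivjth" (len 13), cursors c1@6 c3@8 c2@12, authorship .....1.3...2.
After op 3 (delete): buffer="wygqhpivjh" (len 10), cursors c1@5 c3@6 c2@9, authorship ..........
After op 4 (insert('b')): buffer="wygqhbpbivjbh" (len 13), cursors c1@6 c3@8 c2@12, authorship .....1.3...2.
After op 5 (insert('y')): buffer="wygqhbypbyivjbyh" (len 16), cursors c1@7 c3@10 c2@15, authorship .....11.33...22.
After op 6 (insert('z')): buffer="wygqhbyzpbyzivjbyzh" (len 19), cursors c1@8 c3@12 c2@18, authorship .....111.333...222.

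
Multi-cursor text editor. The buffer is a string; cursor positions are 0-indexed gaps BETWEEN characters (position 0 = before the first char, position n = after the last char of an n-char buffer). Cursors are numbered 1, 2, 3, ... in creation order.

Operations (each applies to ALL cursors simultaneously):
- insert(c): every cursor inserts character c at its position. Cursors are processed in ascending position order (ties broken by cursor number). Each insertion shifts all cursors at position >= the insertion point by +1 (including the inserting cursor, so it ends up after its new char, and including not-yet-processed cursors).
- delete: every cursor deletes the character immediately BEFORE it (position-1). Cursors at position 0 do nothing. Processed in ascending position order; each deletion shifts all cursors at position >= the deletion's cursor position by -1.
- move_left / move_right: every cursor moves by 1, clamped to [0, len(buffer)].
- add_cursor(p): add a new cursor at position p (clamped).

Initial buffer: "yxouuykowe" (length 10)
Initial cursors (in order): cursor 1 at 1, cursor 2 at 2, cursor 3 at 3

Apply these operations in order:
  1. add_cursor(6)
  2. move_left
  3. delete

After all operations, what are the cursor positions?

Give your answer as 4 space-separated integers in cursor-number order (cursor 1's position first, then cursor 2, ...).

Answer: 0 0 0 2

Derivation:
After op 1 (add_cursor(6)): buffer="yxouuykowe" (len 10), cursors c1@1 c2@2 c3@3 c4@6, authorship ..........
After op 2 (move_left): buffer="yxouuykowe" (len 10), cursors c1@0 c2@1 c3@2 c4@5, authorship ..........
After op 3 (delete): buffer="ouykowe" (len 7), cursors c1@0 c2@0 c3@0 c4@2, authorship .......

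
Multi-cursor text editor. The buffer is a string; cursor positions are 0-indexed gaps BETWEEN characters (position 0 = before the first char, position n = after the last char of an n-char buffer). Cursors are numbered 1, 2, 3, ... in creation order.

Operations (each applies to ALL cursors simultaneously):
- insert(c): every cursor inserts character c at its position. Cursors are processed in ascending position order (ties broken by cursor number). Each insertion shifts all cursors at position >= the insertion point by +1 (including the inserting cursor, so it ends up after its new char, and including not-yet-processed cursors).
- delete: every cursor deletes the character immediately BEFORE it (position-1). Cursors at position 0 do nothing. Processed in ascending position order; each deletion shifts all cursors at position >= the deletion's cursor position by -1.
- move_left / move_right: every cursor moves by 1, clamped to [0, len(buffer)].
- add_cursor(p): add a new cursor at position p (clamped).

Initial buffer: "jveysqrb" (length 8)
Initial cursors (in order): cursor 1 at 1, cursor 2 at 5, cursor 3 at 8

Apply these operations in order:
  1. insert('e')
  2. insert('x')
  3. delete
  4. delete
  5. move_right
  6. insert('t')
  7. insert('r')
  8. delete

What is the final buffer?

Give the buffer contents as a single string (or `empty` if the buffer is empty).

Answer: jvteysqtrbt

Derivation:
After op 1 (insert('e')): buffer="jeveyseqrbe" (len 11), cursors c1@2 c2@7 c3@11, authorship .1....2...3
After op 2 (insert('x')): buffer="jexveysexqrbex" (len 14), cursors c1@3 c2@9 c3@14, authorship .11....22...33
After op 3 (delete): buffer="jeveyseqrbe" (len 11), cursors c1@2 c2@7 c3@11, authorship .1....2...3
After op 4 (delete): buffer="jveysqrb" (len 8), cursors c1@1 c2@5 c3@8, authorship ........
After op 5 (move_right): buffer="jveysqrb" (len 8), cursors c1@2 c2@6 c3@8, authorship ........
After op 6 (insert('t')): buffer="jvteysqtrbt" (len 11), cursors c1@3 c2@8 c3@11, authorship ..1....2..3
After op 7 (insert('r')): buffer="jvtreysqtrrbtr" (len 14), cursors c1@4 c2@10 c3@14, authorship ..11....22..33
After op 8 (delete): buffer="jvteysqtrbt" (len 11), cursors c1@3 c2@8 c3@11, authorship ..1....2..3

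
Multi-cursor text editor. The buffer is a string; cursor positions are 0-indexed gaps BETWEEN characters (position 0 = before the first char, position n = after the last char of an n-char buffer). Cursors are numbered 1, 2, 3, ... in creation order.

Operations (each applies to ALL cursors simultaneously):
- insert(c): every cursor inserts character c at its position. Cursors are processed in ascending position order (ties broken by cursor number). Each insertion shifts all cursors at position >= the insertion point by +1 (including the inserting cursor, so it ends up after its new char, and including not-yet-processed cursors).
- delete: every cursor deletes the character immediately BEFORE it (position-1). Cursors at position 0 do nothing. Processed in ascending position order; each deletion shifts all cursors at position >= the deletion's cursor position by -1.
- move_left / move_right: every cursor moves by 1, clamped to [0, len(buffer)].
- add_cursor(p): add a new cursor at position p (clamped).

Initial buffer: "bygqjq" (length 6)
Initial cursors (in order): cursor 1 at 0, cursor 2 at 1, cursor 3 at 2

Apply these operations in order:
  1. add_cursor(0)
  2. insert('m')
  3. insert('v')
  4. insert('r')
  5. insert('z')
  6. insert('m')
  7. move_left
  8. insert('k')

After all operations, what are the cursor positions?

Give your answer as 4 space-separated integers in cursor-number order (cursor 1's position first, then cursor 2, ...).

Answer: 11 18 25 11

Derivation:
After op 1 (add_cursor(0)): buffer="bygqjq" (len 6), cursors c1@0 c4@0 c2@1 c3@2, authorship ......
After op 2 (insert('m')): buffer="mmbmymgqjq" (len 10), cursors c1@2 c4@2 c2@4 c3@6, authorship 14.2.3....
After op 3 (insert('v')): buffer="mmvvbmvymvgqjq" (len 14), cursors c1@4 c4@4 c2@7 c3@10, authorship 1414.22.33....
After op 4 (insert('r')): buffer="mmvvrrbmvrymvrgqjq" (len 18), cursors c1@6 c4@6 c2@10 c3@14, authorship 141414.222.333....
After op 5 (insert('z')): buffer="mmvvrrzzbmvrzymvrzgqjq" (len 22), cursors c1@8 c4@8 c2@13 c3@18, authorship 14141414.2222.3333....
After op 6 (insert('m')): buffer="mmvvrrzzmmbmvrzmymvrzmgqjq" (len 26), cursors c1@10 c4@10 c2@16 c3@22, authorship 1414141414.22222.33333....
After op 7 (move_left): buffer="mmvvrrzzmmbmvrzmymvrzmgqjq" (len 26), cursors c1@9 c4@9 c2@15 c3@21, authorship 1414141414.22222.33333....
After op 8 (insert('k')): buffer="mmvvrrzzmkkmbmvrzkmymvrzkmgqjq" (len 30), cursors c1@11 c4@11 c2@18 c3@25, authorship 141414141144.222222.333333....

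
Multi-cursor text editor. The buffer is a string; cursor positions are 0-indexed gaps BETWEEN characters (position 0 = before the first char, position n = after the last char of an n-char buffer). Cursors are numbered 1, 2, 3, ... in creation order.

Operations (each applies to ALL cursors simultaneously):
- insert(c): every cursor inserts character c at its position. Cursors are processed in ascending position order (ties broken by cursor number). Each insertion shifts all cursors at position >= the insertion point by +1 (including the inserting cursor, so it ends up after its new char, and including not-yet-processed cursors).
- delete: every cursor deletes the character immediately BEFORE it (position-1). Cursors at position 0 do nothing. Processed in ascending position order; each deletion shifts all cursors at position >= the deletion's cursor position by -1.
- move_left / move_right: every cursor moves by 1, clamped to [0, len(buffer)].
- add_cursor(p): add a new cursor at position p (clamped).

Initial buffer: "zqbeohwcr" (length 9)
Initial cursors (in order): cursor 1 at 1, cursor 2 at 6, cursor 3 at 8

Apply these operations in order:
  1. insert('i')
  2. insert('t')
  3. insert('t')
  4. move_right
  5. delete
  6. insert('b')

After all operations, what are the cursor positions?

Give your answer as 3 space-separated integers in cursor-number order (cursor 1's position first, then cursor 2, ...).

After op 1 (insert('i')): buffer="ziqbeohiwcir" (len 12), cursors c1@2 c2@8 c3@11, authorship .1.....2..3.
After op 2 (insert('t')): buffer="zitqbeohitwcitr" (len 15), cursors c1@3 c2@10 c3@14, authorship .11.....22..33.
After op 3 (insert('t')): buffer="zittqbeohittwcittr" (len 18), cursors c1@4 c2@12 c3@17, authorship .111.....222..333.
After op 4 (move_right): buffer="zittqbeohittwcittr" (len 18), cursors c1@5 c2@13 c3@18, authorship .111.....222..333.
After op 5 (delete): buffer="zittbeohittcitt" (len 15), cursors c1@4 c2@11 c3@15, authorship .111....222.333
After op 6 (insert('b')): buffer="zittbbeohittbcittb" (len 18), cursors c1@5 c2@13 c3@18, authorship .1111....2222.3333

Answer: 5 13 18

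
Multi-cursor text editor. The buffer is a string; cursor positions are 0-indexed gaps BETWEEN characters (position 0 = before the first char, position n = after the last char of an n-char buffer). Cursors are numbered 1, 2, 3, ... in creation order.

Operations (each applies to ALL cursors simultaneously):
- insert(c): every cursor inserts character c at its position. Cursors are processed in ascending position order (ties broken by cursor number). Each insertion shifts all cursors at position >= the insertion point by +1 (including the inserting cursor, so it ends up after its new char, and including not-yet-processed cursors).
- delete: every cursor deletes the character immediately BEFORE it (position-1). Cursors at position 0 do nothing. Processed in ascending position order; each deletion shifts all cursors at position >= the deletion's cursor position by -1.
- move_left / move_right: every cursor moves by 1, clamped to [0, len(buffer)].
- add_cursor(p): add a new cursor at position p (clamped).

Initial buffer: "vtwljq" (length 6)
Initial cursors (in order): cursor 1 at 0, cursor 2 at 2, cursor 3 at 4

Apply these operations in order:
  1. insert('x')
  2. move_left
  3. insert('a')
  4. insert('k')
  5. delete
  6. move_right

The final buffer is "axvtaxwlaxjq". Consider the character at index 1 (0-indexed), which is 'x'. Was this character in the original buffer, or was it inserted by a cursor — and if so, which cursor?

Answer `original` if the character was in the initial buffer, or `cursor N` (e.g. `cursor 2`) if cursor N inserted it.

After op 1 (insert('x')): buffer="xvtxwlxjq" (len 9), cursors c1@1 c2@4 c3@7, authorship 1..2..3..
After op 2 (move_left): buffer="xvtxwlxjq" (len 9), cursors c1@0 c2@3 c3@6, authorship 1..2..3..
After op 3 (insert('a')): buffer="axvtaxwlaxjq" (len 12), cursors c1@1 c2@5 c3@9, authorship 11..22..33..
After op 4 (insert('k')): buffer="akxvtakxwlakxjq" (len 15), cursors c1@2 c2@7 c3@12, authorship 111..222..333..
After op 5 (delete): buffer="axvtaxwlaxjq" (len 12), cursors c1@1 c2@5 c3@9, authorship 11..22..33..
After op 6 (move_right): buffer="axvtaxwlaxjq" (len 12), cursors c1@2 c2@6 c3@10, authorship 11..22..33..
Authorship (.=original, N=cursor N): 1 1 . . 2 2 . . 3 3 . .
Index 1: author = 1

Answer: cursor 1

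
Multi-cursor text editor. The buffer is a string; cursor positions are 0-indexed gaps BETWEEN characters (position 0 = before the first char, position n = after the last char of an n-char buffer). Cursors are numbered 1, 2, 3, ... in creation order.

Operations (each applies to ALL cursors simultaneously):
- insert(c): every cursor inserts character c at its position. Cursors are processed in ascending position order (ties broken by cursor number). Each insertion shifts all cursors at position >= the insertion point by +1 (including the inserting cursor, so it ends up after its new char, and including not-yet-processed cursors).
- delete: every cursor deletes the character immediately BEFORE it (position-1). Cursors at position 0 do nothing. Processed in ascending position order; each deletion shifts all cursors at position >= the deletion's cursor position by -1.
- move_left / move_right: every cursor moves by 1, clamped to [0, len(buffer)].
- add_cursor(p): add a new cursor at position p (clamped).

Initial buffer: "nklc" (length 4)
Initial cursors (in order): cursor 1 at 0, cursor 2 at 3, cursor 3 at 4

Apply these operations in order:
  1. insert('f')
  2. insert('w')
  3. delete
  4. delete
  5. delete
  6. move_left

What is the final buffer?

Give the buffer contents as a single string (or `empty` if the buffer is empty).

After op 1 (insert('f')): buffer="fnklfcf" (len 7), cursors c1@1 c2@5 c3@7, authorship 1...2.3
After op 2 (insert('w')): buffer="fwnklfwcfw" (len 10), cursors c1@2 c2@7 c3@10, authorship 11...22.33
After op 3 (delete): buffer="fnklfcf" (len 7), cursors c1@1 c2@5 c3@7, authorship 1...2.3
After op 4 (delete): buffer="nklc" (len 4), cursors c1@0 c2@3 c3@4, authorship ....
After op 5 (delete): buffer="nk" (len 2), cursors c1@0 c2@2 c3@2, authorship ..
After op 6 (move_left): buffer="nk" (len 2), cursors c1@0 c2@1 c3@1, authorship ..

Answer: nk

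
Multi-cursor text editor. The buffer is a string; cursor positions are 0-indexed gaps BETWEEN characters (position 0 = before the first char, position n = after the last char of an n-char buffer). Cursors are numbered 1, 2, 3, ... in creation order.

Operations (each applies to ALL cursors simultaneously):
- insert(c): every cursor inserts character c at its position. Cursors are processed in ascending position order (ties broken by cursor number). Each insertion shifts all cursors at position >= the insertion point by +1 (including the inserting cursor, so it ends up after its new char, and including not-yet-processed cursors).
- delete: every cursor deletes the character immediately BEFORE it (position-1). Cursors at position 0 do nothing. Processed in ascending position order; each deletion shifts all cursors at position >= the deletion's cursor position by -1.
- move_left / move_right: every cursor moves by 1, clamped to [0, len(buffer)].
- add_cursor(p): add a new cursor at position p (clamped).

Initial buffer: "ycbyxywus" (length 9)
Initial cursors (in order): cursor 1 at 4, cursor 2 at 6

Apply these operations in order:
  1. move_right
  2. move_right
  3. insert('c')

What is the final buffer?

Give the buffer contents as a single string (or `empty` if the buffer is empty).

Answer: ycbyxycwucs

Derivation:
After op 1 (move_right): buffer="ycbyxywus" (len 9), cursors c1@5 c2@7, authorship .........
After op 2 (move_right): buffer="ycbyxywus" (len 9), cursors c1@6 c2@8, authorship .........
After op 3 (insert('c')): buffer="ycbyxycwucs" (len 11), cursors c1@7 c2@10, authorship ......1..2.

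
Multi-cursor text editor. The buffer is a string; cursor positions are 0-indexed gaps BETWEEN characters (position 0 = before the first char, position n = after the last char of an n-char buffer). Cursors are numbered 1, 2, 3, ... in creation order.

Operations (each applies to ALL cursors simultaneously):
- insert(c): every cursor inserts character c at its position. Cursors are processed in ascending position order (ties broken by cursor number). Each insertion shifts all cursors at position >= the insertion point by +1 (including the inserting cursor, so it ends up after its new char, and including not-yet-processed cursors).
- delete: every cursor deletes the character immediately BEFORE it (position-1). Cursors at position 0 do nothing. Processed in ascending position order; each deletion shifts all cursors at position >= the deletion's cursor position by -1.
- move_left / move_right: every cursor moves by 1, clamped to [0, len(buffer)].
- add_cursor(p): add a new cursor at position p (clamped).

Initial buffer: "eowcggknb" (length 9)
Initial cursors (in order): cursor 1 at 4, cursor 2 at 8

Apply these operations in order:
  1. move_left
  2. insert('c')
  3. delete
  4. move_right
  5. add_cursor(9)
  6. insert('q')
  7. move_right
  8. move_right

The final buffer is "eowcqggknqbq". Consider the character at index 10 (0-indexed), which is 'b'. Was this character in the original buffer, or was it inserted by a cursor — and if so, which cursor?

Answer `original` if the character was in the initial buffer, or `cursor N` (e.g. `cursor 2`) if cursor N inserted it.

After op 1 (move_left): buffer="eowcggknb" (len 9), cursors c1@3 c2@7, authorship .........
After op 2 (insert('c')): buffer="eowccggkcnb" (len 11), cursors c1@4 c2@9, authorship ...1....2..
After op 3 (delete): buffer="eowcggknb" (len 9), cursors c1@3 c2@7, authorship .........
After op 4 (move_right): buffer="eowcggknb" (len 9), cursors c1@4 c2@8, authorship .........
After op 5 (add_cursor(9)): buffer="eowcggknb" (len 9), cursors c1@4 c2@8 c3@9, authorship .........
After op 6 (insert('q')): buffer="eowcqggknqbq" (len 12), cursors c1@5 c2@10 c3@12, authorship ....1....2.3
After op 7 (move_right): buffer="eowcqggknqbq" (len 12), cursors c1@6 c2@11 c3@12, authorship ....1....2.3
After op 8 (move_right): buffer="eowcqggknqbq" (len 12), cursors c1@7 c2@12 c3@12, authorship ....1....2.3
Authorship (.=original, N=cursor N): . . . . 1 . . . . 2 . 3
Index 10: author = original

Answer: original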